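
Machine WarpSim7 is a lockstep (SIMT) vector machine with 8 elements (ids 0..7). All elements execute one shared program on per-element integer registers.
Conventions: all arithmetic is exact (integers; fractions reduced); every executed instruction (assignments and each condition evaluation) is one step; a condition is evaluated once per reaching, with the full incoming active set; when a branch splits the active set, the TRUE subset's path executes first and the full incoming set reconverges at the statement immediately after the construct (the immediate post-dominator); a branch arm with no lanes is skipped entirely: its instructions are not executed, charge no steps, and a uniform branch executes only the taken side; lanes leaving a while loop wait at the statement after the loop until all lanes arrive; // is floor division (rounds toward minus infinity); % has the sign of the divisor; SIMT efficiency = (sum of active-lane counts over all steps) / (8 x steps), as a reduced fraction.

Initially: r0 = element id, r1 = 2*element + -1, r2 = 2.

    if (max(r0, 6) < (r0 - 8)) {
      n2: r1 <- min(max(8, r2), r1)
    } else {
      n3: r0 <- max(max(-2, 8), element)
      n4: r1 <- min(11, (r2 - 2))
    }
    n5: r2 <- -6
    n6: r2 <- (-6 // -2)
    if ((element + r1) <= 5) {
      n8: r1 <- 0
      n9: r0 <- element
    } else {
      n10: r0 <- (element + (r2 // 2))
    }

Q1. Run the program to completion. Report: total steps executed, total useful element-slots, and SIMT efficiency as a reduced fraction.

Answer: 9 steps, 62 useful, 31/36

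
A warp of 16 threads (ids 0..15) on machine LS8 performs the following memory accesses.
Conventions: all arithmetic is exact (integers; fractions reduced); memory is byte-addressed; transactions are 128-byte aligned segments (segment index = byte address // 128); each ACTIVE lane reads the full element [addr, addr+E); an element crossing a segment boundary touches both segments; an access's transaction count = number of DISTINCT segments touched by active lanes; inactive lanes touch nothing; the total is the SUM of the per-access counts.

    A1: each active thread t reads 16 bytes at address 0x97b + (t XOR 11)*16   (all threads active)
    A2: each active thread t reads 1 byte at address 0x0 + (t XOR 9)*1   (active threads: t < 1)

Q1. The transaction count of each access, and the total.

A1: 3 transactions
A2: 1 transaction

Answer: 3,1; total 4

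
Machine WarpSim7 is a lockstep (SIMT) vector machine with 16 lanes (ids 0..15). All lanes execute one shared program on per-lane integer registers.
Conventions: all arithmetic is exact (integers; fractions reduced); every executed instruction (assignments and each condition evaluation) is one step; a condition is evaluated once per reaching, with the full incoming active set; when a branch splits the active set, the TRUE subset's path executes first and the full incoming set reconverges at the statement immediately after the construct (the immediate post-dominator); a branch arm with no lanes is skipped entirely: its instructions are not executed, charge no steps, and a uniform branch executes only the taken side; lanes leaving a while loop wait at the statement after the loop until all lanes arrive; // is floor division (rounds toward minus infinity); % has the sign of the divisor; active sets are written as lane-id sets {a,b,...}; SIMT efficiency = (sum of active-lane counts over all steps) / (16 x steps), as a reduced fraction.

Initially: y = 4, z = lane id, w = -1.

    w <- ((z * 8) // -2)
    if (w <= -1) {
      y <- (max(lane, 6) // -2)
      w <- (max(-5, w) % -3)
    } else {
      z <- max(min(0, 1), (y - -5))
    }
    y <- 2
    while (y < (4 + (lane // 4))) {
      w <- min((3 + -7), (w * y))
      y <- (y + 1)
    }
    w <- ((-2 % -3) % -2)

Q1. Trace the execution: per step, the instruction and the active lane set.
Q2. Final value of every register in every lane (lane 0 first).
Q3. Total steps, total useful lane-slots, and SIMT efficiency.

step 0: w <- ((z * 8) // -2)         {0,1,2,3,4,5,6,7,8,9,10,11,12,13,14,15}
step 1: eval (w <= -1)               {0,1,2,3,4,5,6,7,8,9,10,11,12,13,14,15}
step 2: y <- (max(lane, 6) // -2)    {1,2,3,4,5,6,7,8,9,10,11,12,13,14,15}
step 3: w <- (max(-5, w) % -3)       {1,2,3,4,5,6,7,8,9,10,11,12,13,14,15}
step 4: z <- max(min(0, 1), (y - -5)) {0}
step 5: y <- 2                       {0,1,2,3,4,5,6,7,8,9,10,11,12,13,14,15}
step 6: eval (y < (4 + (lane // 4))) {0,1,2,3,4,5,6,7,8,9,10,11,12,13,14,15}
step 7: w <- min((3 + -7), (w * y))  {0,1,2,3,4,5,6,7,8,9,10,11,12,13,14,15}
step 8: y <- (y + 1)                 {0,1,2,3,4,5,6,7,8,9,10,11,12,13,14,15}
step 9: eval (y < (4 + (lane // 4))) {0,1,2,3,4,5,6,7,8,9,10,11,12,13,14,15}
step 10: w <- min((3 + -7), (w * y))  {0,1,2,3,4,5,6,7,8,9,10,11,12,13,14,15}
step 11: y <- (y + 1)                 {0,1,2,3,4,5,6,7,8,9,10,11,12,13,14,15}
step 12: eval (y < (4 + (lane // 4))) {0,1,2,3,4,5,6,7,8,9,10,11,12,13,14,15}
step 13: w <- min((3 + -7), (w * y))  {4,5,6,7,8,9,10,11,12,13,14,15}
step 14: y <- (y + 1)                 {4,5,6,7,8,9,10,11,12,13,14,15}
step 15: eval (y < (4 + (lane // 4))) {4,5,6,7,8,9,10,11,12,13,14,15}
step 16: w <- min((3 + -7), (w * y))  {8,9,10,11,12,13,14,15}
step 17: y <- (y + 1)                 {8,9,10,11,12,13,14,15}
step 18: eval (y < (4 + (lane // 4))) {8,9,10,11,12,13,14,15}
step 19: w <- min((3 + -7), (w * y))  {12,13,14,15}
step 20: y <- (y + 1)                 {12,13,14,15}
step 21: eval (y < (4 + (lane // 4))) {12,13,14,15}
step 22: w <- ((-2 % -3) % -2)        {0,1,2,3,4,5,6,7,8,9,10,11,12,13,14,15}

Answer: 23 steps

y: 4,4,4,4,5,5,5,5,6,6,6,6,7,7,7,7
z: 9,1,2,3,4,5,6,7,8,9,10,11,12,13,14,15
w: 0,0,0,0,0,0,0,0,0,0,0,0,0,0,0,0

steps = 23; useful = 279; efficiency = 279/368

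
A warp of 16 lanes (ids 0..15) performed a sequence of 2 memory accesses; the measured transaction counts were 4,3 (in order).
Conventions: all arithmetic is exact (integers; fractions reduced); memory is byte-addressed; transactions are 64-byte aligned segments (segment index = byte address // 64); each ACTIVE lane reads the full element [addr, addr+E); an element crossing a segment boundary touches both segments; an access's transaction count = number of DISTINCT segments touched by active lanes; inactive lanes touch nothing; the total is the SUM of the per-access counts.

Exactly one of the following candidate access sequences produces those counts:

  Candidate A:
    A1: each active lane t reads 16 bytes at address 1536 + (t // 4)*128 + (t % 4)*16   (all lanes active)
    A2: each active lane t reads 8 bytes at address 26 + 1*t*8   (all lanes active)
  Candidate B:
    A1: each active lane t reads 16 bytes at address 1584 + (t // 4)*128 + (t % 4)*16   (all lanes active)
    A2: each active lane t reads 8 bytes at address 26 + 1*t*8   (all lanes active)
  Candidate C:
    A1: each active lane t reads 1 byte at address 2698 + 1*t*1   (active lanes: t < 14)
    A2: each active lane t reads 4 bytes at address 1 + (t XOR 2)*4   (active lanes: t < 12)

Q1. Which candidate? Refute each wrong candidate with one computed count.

B: A1 gives 8 transactions, not 4
C: A1 gives 1 transaction, not 4
A: all counts match (4,3)

Answer: A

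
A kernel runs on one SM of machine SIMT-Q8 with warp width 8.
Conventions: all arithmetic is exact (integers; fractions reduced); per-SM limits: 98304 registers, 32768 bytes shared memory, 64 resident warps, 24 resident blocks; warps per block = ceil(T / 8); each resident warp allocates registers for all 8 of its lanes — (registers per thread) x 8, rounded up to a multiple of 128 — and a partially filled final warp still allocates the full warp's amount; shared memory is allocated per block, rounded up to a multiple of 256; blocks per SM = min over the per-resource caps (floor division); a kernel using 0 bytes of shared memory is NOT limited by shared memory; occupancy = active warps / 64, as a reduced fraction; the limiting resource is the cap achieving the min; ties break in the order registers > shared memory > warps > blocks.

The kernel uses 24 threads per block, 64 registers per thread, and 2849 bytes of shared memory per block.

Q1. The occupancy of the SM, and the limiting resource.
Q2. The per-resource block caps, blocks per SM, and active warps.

Answer: occupancy 15/32, limited by shared memory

registers: 64 blocks
shared memory: 10 blocks
warps: 21 blocks
blocks: 24 blocks

Answer: 10 blocks, 30 active warps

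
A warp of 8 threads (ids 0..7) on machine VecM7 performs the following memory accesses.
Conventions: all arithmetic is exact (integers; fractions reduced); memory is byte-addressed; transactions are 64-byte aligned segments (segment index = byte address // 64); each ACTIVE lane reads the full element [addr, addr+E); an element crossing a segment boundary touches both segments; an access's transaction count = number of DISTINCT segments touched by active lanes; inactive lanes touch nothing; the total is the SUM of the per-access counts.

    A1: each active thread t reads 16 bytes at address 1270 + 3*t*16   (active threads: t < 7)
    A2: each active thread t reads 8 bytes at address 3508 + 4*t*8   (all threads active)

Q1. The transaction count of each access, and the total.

A1: 6 transactions
A2: 5 transactions

Answer: 6,5; total 11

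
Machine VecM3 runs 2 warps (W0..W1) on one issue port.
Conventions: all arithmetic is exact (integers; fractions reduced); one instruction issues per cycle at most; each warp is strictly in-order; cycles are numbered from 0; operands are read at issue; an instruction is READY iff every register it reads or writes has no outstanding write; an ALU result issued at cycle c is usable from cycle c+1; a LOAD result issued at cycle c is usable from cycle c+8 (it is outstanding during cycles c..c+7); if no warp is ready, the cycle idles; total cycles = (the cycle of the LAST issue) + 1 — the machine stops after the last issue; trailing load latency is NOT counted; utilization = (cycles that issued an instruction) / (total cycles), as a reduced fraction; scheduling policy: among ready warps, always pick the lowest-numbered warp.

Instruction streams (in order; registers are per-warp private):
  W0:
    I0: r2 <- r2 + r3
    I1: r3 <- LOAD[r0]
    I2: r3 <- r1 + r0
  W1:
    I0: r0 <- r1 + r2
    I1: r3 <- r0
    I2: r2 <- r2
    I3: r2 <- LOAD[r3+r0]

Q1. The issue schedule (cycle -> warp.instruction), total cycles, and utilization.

cycle 0: W0.I0
cycle 1: W0.I1
cycle 2: W1.I0
cycle 3: W1.I1
cycle 4: W1.I2
cycle 5: W1.I3
cycle 6: idle
cycle 7: idle
cycle 8: idle
cycle 9: W0.I2

Answer: 10 cycles, utilization 7/10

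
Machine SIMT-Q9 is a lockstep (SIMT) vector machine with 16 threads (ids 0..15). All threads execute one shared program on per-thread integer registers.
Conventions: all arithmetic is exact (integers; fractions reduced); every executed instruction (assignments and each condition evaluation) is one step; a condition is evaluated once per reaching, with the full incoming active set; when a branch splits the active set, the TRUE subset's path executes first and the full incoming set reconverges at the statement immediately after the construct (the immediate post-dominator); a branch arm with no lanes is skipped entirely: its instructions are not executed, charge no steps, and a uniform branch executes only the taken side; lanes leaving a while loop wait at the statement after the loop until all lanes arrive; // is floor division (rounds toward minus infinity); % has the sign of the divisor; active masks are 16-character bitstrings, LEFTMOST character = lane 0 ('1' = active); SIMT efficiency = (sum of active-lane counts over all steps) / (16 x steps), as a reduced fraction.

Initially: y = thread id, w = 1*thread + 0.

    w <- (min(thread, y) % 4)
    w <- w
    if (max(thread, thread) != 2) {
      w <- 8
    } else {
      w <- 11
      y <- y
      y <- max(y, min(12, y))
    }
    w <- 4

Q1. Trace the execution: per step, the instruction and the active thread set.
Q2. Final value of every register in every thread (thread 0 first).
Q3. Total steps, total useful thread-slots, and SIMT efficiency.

step 0: w <- (min(thread, y) % 4)    1111111111111111
step 1: w <- w                       1111111111111111
step 2: eval (max(thread, thread) != 2) 1111111111111111
step 3: w <- 8                       1101111111111111
step 4: w <- 11                      0010000000000000
step 5: y <- y                       0010000000000000
step 6: y <- max(y, min(12, y))      0010000000000000
step 7: w <- 4                       1111111111111111

Answer: 8 steps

y: 0,1,2,3,4,5,6,7,8,9,10,11,12,13,14,15
w: 4,4,4,4,4,4,4,4,4,4,4,4,4,4,4,4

steps = 8; useful = 82; efficiency = 82/128 = 41/64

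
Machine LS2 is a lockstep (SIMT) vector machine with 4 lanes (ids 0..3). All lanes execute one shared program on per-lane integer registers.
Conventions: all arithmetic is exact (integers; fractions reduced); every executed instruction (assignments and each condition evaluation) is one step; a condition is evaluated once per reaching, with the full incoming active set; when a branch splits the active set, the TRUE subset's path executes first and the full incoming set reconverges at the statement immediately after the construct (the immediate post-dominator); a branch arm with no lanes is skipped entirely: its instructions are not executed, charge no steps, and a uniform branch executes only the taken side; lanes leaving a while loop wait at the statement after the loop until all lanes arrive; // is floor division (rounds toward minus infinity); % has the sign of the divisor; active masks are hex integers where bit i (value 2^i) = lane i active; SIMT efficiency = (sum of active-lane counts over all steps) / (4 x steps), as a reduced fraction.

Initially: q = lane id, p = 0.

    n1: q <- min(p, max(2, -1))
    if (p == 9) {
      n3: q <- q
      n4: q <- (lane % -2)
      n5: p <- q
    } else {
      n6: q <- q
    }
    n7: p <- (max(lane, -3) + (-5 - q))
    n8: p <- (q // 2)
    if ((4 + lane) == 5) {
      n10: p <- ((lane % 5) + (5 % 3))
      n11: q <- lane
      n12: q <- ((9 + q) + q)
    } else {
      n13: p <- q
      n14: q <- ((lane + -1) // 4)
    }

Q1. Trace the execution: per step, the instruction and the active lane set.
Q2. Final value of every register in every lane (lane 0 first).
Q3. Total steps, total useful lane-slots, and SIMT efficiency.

step 0: q <- min(p, max(2, -1))      0xf
step 1: eval (p == 9)                0xf
step 2: q <- q                       0xf
step 3: p <- (max(lane, -3) + (-5 - q)) 0xf
step 4: p <- (q // 2)                0xf
step 5: eval ((4 + lane) == 5)       0xf
step 6: p <- ((lane % 5) + (5 % 3))  0x2
step 7: q <- lane                    0x2
step 8: q <- ((9 + q) + q)           0x2
step 9: p <- q                       0xd
step 10: q <- ((lane + -1) // 4)      0xd

Answer: 11 steps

q: -1,11,0,0
p: 0,3,0,0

steps = 11; useful = 33; efficiency = 33/44 = 3/4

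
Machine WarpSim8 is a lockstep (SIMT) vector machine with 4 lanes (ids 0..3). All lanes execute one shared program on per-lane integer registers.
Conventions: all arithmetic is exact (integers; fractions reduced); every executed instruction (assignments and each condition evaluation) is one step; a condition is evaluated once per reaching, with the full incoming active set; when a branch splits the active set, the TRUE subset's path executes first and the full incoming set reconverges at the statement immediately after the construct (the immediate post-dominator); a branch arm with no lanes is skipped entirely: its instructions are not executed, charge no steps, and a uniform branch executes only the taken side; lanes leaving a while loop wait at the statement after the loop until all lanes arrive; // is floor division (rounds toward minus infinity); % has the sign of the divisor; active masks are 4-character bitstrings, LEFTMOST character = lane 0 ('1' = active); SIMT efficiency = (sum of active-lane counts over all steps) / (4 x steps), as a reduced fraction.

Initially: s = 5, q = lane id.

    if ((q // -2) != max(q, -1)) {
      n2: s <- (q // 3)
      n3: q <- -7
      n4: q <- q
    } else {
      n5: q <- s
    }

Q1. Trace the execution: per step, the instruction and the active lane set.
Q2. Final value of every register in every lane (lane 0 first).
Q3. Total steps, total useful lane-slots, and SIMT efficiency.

step 0: eval ((q // -2) != max(q, -1)) 1111
step 1: s <- (q // 3)                0111
step 2: q <- -7                      0111
step 3: q <- q                       0111
step 4: q <- s                       1000

Answer: 5 steps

s: 5,0,0,1
q: 5,-7,-7,-7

steps = 5; useful = 14; efficiency = 14/20 = 7/10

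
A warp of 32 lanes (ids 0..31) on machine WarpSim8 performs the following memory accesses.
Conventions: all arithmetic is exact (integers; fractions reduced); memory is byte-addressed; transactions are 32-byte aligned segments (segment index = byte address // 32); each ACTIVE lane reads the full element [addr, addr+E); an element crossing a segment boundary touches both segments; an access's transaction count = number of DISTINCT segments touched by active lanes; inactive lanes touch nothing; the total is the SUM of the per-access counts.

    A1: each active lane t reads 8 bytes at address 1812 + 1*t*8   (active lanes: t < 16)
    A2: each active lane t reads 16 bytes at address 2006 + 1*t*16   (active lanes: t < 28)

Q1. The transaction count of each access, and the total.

A1: 5 transactions
A2: 15 transactions

Answer: 5,15; total 20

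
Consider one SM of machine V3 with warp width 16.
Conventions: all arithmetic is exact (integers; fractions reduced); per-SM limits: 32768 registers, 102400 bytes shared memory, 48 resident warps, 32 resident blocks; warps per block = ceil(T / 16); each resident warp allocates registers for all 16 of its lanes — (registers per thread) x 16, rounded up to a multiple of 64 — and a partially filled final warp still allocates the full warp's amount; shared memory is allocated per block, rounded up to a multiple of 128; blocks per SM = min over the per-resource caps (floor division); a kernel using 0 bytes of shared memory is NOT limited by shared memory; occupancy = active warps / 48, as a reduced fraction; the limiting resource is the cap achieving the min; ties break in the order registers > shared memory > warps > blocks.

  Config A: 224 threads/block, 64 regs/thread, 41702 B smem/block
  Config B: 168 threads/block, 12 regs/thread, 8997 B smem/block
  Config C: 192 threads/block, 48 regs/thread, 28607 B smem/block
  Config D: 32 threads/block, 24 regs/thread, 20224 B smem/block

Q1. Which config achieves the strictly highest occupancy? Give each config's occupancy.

occupancies: A 7/12, B 11/12, C 3/4, D 5/24

Answer: B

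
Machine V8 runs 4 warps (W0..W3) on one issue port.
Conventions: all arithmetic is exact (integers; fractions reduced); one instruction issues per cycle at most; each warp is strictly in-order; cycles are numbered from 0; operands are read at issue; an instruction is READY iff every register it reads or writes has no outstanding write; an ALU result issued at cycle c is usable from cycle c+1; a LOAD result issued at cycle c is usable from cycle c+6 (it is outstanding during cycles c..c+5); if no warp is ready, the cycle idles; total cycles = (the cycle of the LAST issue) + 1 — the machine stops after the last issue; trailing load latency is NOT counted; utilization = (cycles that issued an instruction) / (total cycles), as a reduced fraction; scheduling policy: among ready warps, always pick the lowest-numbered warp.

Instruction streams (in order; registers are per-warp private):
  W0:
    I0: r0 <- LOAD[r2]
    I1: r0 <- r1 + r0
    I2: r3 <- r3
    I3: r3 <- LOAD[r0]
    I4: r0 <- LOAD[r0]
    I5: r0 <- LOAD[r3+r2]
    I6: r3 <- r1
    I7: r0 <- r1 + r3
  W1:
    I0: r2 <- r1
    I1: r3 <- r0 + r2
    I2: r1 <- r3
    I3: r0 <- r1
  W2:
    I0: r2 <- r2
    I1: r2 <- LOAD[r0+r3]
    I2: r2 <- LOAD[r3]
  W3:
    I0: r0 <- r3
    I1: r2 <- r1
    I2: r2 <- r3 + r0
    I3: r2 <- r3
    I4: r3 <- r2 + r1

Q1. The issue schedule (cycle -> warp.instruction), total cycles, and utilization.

cycle 0: W0.I0
cycle 1: W1.I0
cycle 2: W1.I1
cycle 3: W1.I2
cycle 4: W1.I3
cycle 5: W2.I0
cycle 6: W0.I1
cycle 7: W0.I2
cycle 8: W0.I3
cycle 9: W0.I4
cycle 10: W2.I1
cycle 11: W3.I0
cycle 12: W3.I1
cycle 13: W3.I2
cycle 14: W3.I3
cycle 15: W0.I5
cycle 16: W0.I6
cycle 17: W2.I2
cycle 18: W3.I4
cycle 19: idle
cycle 20: idle
cycle 21: W0.I7

Answer: 22 cycles, utilization 10/11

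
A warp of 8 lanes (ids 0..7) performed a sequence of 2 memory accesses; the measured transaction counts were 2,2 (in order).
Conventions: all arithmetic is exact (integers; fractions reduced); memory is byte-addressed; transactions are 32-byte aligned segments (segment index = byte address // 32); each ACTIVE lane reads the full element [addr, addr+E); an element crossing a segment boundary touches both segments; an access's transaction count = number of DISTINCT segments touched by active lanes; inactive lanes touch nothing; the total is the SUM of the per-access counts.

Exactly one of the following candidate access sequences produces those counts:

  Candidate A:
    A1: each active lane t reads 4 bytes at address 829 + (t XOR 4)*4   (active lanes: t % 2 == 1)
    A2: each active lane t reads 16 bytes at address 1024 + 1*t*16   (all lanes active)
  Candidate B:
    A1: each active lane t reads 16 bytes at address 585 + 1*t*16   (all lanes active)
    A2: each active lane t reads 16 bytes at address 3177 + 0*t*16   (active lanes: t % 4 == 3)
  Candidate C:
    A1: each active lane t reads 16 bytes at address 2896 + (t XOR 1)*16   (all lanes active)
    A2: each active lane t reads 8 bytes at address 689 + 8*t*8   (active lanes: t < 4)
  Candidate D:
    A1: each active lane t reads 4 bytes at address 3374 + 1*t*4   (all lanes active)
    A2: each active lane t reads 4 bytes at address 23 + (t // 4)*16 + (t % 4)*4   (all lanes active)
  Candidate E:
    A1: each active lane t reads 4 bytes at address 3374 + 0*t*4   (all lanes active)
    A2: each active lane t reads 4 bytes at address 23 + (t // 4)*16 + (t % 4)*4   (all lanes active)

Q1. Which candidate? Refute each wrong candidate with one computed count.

A: A1 gives 1 transaction, not 2
B: A1 gives 5 transactions, not 2
C: A1 gives 5 transactions, not 2
E: A1 gives 1 transaction, not 2
D: all counts match (2,2)

Answer: D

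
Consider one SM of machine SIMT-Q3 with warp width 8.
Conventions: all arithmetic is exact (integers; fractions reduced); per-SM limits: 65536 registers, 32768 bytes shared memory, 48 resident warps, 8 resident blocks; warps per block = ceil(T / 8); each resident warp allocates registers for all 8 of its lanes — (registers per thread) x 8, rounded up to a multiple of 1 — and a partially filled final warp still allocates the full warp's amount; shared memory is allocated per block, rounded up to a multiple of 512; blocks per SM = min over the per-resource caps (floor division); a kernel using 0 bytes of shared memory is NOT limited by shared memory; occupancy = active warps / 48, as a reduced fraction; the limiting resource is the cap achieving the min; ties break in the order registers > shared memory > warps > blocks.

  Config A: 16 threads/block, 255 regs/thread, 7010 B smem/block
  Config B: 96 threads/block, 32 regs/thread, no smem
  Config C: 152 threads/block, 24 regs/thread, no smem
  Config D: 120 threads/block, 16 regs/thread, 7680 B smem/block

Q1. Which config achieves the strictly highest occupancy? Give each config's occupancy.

occupancies: A 1/6, B 1, C 19/24, D 15/16

Answer: B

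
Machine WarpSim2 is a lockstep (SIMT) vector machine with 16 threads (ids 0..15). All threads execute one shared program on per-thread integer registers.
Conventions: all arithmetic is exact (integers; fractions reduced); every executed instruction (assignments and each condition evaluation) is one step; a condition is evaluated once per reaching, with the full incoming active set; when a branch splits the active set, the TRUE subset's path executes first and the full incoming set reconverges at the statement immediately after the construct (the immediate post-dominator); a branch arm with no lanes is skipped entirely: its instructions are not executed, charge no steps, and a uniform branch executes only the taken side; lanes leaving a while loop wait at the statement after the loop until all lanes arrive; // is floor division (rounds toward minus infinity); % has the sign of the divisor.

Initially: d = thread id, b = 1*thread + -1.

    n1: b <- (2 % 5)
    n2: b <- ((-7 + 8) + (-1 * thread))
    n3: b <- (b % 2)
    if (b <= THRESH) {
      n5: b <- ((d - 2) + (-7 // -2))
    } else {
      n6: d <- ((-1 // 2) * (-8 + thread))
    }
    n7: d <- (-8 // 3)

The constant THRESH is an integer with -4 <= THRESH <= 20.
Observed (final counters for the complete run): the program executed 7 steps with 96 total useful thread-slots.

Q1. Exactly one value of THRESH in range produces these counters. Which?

Answer: THRESH = 0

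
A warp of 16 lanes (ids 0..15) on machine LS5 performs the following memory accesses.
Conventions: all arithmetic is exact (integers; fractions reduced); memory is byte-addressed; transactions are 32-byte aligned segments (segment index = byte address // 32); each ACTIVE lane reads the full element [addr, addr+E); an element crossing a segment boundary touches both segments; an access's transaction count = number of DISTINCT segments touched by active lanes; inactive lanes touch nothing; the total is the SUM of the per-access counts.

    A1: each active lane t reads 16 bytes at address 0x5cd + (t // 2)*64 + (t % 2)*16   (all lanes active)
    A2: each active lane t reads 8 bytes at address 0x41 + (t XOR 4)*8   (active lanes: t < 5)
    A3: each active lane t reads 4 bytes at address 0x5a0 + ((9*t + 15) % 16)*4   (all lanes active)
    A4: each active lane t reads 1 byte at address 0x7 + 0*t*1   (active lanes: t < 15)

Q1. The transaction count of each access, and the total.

A1: 16 transactions
A2: 3 transactions
A3: 2 transactions
A4: 1 transaction

Answer: 16,3,2,1; total 22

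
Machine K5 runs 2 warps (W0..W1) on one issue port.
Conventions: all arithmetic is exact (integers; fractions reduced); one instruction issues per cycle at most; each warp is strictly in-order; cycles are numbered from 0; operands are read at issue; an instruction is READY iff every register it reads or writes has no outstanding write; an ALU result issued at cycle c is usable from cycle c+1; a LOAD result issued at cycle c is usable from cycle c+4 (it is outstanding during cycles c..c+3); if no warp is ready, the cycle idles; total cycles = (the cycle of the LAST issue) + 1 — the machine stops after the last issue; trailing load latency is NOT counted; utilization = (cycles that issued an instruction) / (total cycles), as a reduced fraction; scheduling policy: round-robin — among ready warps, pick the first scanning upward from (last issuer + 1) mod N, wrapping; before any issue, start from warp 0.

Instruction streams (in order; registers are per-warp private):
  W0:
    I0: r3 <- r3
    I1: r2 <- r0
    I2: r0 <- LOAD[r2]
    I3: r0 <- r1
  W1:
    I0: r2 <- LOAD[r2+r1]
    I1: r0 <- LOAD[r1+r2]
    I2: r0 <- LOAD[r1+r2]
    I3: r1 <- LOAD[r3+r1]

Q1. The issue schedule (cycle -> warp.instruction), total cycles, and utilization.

cycle 0: W0.I0
cycle 1: W1.I0
cycle 2: W0.I1
cycle 3: W0.I2
cycle 4: idle
cycle 5: W1.I1
cycle 6: idle
cycle 7: W0.I3
cycle 8: idle
cycle 9: W1.I2
cycle 10: W1.I3

Answer: 11 cycles, utilization 8/11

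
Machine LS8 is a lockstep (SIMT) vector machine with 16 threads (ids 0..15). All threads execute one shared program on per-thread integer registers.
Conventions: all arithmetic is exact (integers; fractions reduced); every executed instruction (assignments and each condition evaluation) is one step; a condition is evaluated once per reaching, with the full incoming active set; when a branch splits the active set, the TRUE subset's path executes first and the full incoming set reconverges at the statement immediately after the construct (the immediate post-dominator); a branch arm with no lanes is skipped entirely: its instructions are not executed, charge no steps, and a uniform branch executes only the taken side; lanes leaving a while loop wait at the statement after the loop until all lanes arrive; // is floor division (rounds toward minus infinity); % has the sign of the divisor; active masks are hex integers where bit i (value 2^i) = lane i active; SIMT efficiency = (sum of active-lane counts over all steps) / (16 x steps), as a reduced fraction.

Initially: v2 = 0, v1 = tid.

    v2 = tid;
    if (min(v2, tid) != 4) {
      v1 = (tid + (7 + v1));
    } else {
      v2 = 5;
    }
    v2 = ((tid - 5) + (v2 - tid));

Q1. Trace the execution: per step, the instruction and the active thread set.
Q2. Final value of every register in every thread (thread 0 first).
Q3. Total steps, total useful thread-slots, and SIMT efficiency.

step 0: v2 <- tid                    0xffff
step 1: eval (min(v2, tid) != 4)     0xffff
step 2: v1 <- (tid + (7 + v1))       0xffef
step 3: v2 <- 5                      0x0010
step 4: v2 <- ((tid - 5) + (v2 - tid)) 0xffff

Answer: 5 steps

v2: -5,-4,-3,-2,0,0,1,2,3,4,5,6,7,8,9,10
v1: 7,9,11,13,4,17,19,21,23,25,27,29,31,33,35,37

steps = 5; useful = 64; efficiency = 64/80 = 4/5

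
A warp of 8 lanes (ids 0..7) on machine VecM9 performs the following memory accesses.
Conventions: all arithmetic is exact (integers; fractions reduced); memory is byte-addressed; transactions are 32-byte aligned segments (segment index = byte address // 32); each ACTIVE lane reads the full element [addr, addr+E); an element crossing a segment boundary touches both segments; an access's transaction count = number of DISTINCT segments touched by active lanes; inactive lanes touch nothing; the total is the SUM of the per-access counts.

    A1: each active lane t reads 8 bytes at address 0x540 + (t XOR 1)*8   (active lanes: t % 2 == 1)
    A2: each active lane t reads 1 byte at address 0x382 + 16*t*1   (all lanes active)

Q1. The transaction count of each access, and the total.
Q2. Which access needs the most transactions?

A1: 2 transactions
A2: 4 transactions

Answer: 2,4; total 6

Answer: A2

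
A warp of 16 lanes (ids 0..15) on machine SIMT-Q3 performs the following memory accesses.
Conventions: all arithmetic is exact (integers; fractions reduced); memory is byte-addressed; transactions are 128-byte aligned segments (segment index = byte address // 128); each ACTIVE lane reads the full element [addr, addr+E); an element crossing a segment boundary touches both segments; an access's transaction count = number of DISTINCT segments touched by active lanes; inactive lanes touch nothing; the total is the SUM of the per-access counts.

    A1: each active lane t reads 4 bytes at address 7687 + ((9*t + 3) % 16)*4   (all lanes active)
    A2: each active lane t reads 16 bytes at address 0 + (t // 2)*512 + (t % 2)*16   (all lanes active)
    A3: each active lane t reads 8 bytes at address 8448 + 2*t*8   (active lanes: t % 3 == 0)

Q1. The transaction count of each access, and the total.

A1: 1 transaction
A2: 8 transactions
A3: 2 transactions

Answer: 1,8,2; total 11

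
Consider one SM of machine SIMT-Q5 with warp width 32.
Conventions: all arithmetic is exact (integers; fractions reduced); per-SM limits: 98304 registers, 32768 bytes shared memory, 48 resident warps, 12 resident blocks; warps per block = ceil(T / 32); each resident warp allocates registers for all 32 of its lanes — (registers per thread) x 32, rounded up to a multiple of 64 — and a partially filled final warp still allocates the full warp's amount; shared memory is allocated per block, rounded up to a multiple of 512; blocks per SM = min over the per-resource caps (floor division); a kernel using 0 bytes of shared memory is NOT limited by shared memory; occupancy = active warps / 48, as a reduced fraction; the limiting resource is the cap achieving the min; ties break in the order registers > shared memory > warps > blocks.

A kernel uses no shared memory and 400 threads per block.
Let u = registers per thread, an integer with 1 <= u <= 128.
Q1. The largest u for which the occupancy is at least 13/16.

Answer: u = 78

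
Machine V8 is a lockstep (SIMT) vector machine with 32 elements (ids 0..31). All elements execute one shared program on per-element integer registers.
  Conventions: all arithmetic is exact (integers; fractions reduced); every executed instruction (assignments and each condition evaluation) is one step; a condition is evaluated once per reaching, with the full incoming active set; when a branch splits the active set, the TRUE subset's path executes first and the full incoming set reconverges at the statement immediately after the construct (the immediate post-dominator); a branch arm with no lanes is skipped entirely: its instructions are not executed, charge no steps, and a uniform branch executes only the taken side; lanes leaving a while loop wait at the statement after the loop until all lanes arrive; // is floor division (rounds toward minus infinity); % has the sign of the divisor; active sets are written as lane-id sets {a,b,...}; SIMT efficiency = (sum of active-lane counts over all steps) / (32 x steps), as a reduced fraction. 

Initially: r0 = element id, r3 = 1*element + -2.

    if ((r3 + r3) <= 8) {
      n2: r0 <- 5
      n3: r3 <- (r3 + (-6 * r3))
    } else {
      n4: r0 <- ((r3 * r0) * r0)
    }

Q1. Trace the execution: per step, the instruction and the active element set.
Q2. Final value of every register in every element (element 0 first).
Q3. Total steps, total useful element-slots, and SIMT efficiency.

step 0: eval ((r3 + r3) <= 8)        {0,1,2,3,4,5,6,7,8,9,10,11,12,13,14,15,16,17,18,19,20,21,22,23,24,25,26,27,28,29,30,31}
step 1: r0 <- 5                      {0,1,2,3,4,5,6}
step 2: r3 <- (r3 + (-6 * r3))       {0,1,2,3,4,5,6}
step 3: r0 <- ((r3 * r0) * r0)       {7,8,9,10,11,12,13,14,15,16,17,18,19,20,21,22,23,24,25,26,27,28,29,30,31}

Answer: 4 steps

r0: 5,5,5,5,5,5,5,245,384,567,800,1089,1440,1859,2352,2925,3584,4335,5184,6137,7200,8379,9680,11109,12672,14375,16224,18225,20384,22707,25200,27869
r3: 10,5,0,-5,-10,-15,-20,5,6,7,8,9,10,11,12,13,14,15,16,17,18,19,20,21,22,23,24,25,26,27,28,29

steps = 4; useful = 71; efficiency = 71/128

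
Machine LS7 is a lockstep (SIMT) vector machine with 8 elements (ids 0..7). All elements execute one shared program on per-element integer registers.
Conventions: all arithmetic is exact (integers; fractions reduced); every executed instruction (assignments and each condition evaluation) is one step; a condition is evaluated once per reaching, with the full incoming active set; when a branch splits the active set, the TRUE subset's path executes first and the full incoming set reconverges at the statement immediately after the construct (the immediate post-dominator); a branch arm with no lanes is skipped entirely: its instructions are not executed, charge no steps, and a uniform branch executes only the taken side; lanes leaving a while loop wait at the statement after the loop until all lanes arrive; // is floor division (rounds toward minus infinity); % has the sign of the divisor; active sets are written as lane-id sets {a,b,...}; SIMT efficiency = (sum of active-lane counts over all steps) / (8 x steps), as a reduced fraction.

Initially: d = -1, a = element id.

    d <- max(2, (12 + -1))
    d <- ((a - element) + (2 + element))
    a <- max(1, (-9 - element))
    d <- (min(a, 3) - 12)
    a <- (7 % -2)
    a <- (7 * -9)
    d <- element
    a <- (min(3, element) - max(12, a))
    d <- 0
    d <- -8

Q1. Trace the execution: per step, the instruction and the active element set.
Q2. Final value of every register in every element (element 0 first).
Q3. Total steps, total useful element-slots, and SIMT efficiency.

step 0: d <- max(2, (12 + -1))       {0,1,2,3,4,5,6,7}
step 1: d <- ((a - element) + (2 + element)) {0,1,2,3,4,5,6,7}
step 2: a <- max(1, (-9 - element))  {0,1,2,3,4,5,6,7}
step 3: d <- (min(a, 3) - 12)        {0,1,2,3,4,5,6,7}
step 4: a <- (7 % -2)                {0,1,2,3,4,5,6,7}
step 5: a <- (7 * -9)                {0,1,2,3,4,5,6,7}
step 6: d <- element                 {0,1,2,3,4,5,6,7}
step 7: a <- (min(3, element) - max(12, a)) {0,1,2,3,4,5,6,7}
step 8: d <- 0                       {0,1,2,3,4,5,6,7}
step 9: d <- -8                      {0,1,2,3,4,5,6,7}

Answer: 10 steps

d: -8,-8,-8,-8,-8,-8,-8,-8
a: -12,-11,-10,-9,-9,-9,-9,-9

steps = 10; useful = 80; efficiency = 80/80 = 1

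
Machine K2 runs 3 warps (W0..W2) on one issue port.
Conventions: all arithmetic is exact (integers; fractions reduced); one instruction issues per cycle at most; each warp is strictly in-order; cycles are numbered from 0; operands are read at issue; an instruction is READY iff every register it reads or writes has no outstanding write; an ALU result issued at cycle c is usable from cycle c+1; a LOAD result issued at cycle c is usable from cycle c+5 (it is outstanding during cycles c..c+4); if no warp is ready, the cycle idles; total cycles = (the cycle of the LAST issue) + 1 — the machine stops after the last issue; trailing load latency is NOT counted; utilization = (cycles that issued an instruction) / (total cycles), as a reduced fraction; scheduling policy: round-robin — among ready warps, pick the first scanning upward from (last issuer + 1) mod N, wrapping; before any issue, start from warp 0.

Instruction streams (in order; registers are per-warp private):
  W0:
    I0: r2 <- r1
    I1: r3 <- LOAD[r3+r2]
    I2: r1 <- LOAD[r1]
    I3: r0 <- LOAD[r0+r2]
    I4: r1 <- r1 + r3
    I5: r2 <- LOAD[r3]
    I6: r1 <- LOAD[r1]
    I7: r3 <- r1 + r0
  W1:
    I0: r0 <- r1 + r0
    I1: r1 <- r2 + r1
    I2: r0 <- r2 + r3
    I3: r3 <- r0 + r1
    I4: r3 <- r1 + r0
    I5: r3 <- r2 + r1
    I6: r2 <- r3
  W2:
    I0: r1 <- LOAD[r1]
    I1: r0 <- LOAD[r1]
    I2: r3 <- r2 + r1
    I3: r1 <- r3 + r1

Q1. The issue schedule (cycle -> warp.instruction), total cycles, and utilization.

cycle 0: W0.I0
cycle 1: W1.I0
cycle 2: W2.I0
cycle 3: W0.I1
cycle 4: W1.I1
cycle 5: W0.I2
cycle 6: W1.I2
cycle 7: W2.I1
cycle 8: W0.I3
cycle 9: W1.I3
cycle 10: W2.I2
cycle 11: W0.I4
cycle 12: W1.I4
cycle 13: W2.I3
cycle 14: W0.I5
cycle 15: W1.I5
cycle 16: W0.I6
cycle 17: W1.I6
cycle 18: idle
cycle 19: idle
cycle 20: idle
cycle 21: W0.I7

Answer: 22 cycles, utilization 19/22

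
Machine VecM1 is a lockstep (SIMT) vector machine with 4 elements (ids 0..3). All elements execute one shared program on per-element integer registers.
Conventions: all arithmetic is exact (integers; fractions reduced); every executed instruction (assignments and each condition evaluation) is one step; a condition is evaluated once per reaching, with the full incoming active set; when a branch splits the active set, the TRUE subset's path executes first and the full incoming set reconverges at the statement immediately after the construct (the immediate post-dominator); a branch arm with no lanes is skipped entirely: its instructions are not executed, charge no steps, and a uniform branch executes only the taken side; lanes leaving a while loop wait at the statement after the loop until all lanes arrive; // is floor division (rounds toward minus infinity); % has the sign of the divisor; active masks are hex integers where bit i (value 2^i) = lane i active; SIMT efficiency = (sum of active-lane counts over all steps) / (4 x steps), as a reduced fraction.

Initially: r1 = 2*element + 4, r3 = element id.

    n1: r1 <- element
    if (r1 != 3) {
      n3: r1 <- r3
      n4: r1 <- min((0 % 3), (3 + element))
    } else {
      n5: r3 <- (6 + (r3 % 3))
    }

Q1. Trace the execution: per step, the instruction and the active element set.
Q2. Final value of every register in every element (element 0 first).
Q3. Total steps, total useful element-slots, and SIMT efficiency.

step 0: r1 <- element                0xf
step 1: eval (r1 != 3)               0xf
step 2: r1 <- r3                     0x7
step 3: r1 <- min((0 % 3), (3 + element)) 0x7
step 4: r3 <- (6 + (r3 % 3))         0x8

Answer: 5 steps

r1: 0,0,0,3
r3: 0,1,2,6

steps = 5; useful = 15; efficiency = 15/20 = 3/4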